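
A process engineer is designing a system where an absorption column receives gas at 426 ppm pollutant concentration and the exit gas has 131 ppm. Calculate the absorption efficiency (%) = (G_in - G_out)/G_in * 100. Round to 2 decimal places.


Efficiency = (G_in - G_out) / G_in * 100%
Efficiency = (426 - 131) / 426 * 100
Efficiency = 295 / 426 * 100
Efficiency = 69.25%


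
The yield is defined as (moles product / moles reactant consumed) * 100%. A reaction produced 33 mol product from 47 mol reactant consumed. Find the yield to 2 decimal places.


Yield = (moles product / moles consumed) * 100%
Yield = (33 / 47) * 100
Yield = 0.7021 * 100
Yield = 70.21%


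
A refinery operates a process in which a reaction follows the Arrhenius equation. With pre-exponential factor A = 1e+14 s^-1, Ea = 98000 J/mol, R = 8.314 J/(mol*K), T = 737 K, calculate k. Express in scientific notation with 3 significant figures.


k = A * exp(-Ea/(R*T))
k = 1e+14 * exp(-98000 / (8.314 * 737))
k = 1e+14 * exp(-15.993686)
k = 1.13e+07


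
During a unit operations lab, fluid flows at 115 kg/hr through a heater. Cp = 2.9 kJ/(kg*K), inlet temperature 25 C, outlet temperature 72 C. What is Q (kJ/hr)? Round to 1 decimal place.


Q = m_dot * Cp * (T2 - T1)
Q = 115 * 2.9 * (72 - 25)
Q = 115 * 2.9 * 47
Q = 15674.5 kJ/hr


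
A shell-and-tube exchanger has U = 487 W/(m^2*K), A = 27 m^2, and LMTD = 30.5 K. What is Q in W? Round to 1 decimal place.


Q = U * A * LMTD
Q = 487 * 27 * 30.5
Q = 401044.5 W


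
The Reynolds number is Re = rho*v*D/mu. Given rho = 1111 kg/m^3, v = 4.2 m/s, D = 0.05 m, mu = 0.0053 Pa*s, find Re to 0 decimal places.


Re = rho * v * D / mu
Re = 1111 * 4.2 * 0.05 / 0.0053
Re = 233.31 / 0.0053
Re = 44021


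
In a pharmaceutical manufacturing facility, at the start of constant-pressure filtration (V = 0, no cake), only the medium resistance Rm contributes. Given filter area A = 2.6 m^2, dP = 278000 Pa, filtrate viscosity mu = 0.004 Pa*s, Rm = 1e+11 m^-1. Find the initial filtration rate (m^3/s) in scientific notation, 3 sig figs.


rate = A * dP / (mu * Rm)
rate = 2.6 * 278000 / (0.004 * 1e+11)
rate = 722800.0 / 4.000e+08
rate = 1.81e-03 m^3/s


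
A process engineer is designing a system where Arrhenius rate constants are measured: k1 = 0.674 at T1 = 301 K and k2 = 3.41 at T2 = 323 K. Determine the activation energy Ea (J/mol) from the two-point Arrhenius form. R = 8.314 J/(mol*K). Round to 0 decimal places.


Ea = R * ln(k2/k1) / (1/T1 - 1/T2)
ln(k2/k1) = ln(3.41/0.674) = 1.6212375
1/T1 - 1/T2 = 1/301 - 1/323 = 0.000226283904
Ea = 8.314 * 1.6212375 / 0.000226283904
Ea = 59567 J/mol


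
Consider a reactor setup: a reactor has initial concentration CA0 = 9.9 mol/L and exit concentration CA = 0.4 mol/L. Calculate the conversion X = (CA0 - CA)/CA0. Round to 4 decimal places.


X = (CA0 - CA) / CA0
X = (9.9 - 0.4) / 9.9
X = 9.5 / 9.9
X = 0.9596


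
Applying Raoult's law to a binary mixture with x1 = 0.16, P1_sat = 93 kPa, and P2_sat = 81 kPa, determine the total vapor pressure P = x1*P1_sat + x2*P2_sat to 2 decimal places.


P = x1*P1_sat + x2*P2_sat
x2 = 1 - x1 = 1 - 0.16 = 0.84
P = 0.16*93 + 0.84*81
P = 14.88 + 68.04
P = 82.92 kPa


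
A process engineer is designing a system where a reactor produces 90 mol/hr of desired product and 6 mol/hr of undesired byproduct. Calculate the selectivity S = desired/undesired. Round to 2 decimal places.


S = desired product rate / undesired product rate
S = 90 / 6
S = 15.00


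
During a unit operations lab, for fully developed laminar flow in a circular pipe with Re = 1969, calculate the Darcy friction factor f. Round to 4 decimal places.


f = 64 / Re
f = 64 / 1969
f = 0.0325


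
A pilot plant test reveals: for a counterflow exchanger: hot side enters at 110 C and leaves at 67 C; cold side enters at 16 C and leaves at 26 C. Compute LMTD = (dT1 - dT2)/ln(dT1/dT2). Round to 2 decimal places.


dT1 = Th_in - Tc_out = 110 - 26 = 84
dT2 = Th_out - Tc_in = 67 - 16 = 51
LMTD = (dT1 - dT2) / ln(dT1/dT2)
LMTD = (84 - 51) / ln(84/51)
LMTD = 66.13 K


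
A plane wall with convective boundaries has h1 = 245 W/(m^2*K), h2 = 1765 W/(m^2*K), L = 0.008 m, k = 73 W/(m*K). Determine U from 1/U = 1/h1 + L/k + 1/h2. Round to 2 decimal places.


1/U = 1/h1 + L/k + 1/h2
1/U = 1/245 + 0.008/73 + 1/1765
1/U = 0.0040816327 + 0.000109589 + 0.0005665722
1/U = 0.0047577939
U = 210.18 W/(m^2*K)


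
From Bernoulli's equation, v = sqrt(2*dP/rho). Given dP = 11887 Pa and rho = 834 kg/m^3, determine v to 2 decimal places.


v = sqrt(2*dP/rho)
v = sqrt(2*11887/834)
v = sqrt(28.505995)
v = 5.34 m/s


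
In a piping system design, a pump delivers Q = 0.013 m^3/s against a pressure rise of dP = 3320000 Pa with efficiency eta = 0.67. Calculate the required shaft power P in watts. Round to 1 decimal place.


P = Q * dP / eta
P = 0.013 * 3320000 / 0.67
P = 43160.0 / 0.67
P = 64417.9 W


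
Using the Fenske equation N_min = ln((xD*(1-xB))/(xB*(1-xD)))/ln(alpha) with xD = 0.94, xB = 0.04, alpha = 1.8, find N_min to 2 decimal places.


N_min = ln((xD*(1-xB))/(xB*(1-xD))) / ln(alpha)
Numerator inside ln: 0.9024 / 0.0024 = 376.0
ln(376.0) = 5.929589
ln(alpha) = ln(1.8) = 0.587787
N_min = 5.929589 / 0.587787 = 10.09


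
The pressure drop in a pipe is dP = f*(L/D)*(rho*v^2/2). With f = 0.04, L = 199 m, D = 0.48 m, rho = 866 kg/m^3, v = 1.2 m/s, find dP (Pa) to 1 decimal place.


dP = f * (L/D) * (rho*v^2/2)
dP = 0.04 * (199/0.48) * (866*1.2^2/2)
L/D = 414.58333333
rho*v^2/2 = 866*1.44/2 = 623.52
dP = 0.04 * 414.58333333 * 623.52
dP = 10340.0 Pa


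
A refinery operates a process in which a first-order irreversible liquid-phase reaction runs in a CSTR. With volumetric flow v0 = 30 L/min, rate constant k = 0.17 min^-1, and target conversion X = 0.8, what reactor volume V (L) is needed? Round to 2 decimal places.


V = v0 * X / (k * (1 - X))
V = 30 * 0.8 / (0.17 * (1 - 0.8))
V = 24.0 / (0.17 * 0.2)
V = 24.0 / 0.034
V = 705.88 L


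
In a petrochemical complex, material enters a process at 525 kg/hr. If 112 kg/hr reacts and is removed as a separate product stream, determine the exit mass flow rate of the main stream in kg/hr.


Steady-state mass balance on the main outlet: F_out = F_in - F_removed
F_out = 525 - 112
F_out = 413 kg/hr


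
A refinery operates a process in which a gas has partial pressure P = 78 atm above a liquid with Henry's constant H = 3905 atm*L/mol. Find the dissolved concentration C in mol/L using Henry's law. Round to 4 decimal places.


C = P / H
C = 78 / 3905
C = 0.0200 mol/L


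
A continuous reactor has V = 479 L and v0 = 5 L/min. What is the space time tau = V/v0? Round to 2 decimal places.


tau = V / v0
tau = 479 / 5
tau = 95.80 min


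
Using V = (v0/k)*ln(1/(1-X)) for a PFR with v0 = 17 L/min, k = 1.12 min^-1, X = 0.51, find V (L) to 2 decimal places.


V = (v0/k) * ln(1/(1-X))
V = (17/1.12) * ln(1/(1-0.51))
V = 15.178571 * ln(2.040816)
V = 15.178571 * 0.71335
V = 10.83 L


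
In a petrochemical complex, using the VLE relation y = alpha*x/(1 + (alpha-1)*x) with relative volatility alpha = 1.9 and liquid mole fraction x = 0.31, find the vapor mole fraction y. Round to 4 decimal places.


y = alpha*x / (1 + (alpha-1)*x)
y = 1.9*0.31 / (1 + (1.9-1)*0.31)
y = 0.589 / (1 + 0.279)
y = 0.589 / 1.279
y = 0.4605


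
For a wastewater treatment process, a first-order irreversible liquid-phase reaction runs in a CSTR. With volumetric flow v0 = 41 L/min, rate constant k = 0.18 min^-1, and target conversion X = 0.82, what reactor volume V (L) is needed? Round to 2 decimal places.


V = v0 * X / (k * (1 - X))
V = 41 * 0.82 / (0.18 * (1 - 0.82))
V = 33.62 / (0.18 * 0.18)
V = 33.62 / 0.0324
V = 1037.65 L


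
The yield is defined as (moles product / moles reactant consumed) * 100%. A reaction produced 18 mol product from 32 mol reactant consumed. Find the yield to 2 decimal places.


Yield = (moles product / moles consumed) * 100%
Yield = (18 / 32) * 100
Yield = 0.5625 * 100
Yield = 56.25%


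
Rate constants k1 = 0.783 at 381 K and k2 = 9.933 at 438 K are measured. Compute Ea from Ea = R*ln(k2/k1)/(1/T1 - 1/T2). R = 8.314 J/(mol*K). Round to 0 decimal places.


Ea = R * ln(k2/k1) / (1/T1 - 1/T2)
ln(k2/k1) = ln(9.933/0.783) = 2.5404851
1/T1 - 1/T2 = 1/381 - 1/438 = 0.000341566893
Ea = 8.314 * 2.5404851 / 0.000341566893
Ea = 61837 J/mol


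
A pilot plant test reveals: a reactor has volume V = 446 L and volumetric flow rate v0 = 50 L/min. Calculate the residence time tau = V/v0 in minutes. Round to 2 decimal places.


tau = V / v0
tau = 446 / 50
tau = 8.92 min


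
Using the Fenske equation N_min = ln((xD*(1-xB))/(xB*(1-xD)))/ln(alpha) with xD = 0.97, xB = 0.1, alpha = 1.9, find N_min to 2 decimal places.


N_min = ln((xD*(1-xB))/(xB*(1-xD))) / ln(alpha)
Numerator inside ln: 0.873 / 0.003 = 291.0
ln(291.0) = 5.673323
ln(alpha) = ln(1.9) = 0.641854
N_min = 5.673323 / 0.641854 = 8.84


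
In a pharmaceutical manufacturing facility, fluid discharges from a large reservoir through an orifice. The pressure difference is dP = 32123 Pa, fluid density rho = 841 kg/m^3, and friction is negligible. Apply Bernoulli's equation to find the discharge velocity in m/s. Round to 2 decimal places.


v = sqrt(2*dP/rho)
v = sqrt(2*32123/841)
v = sqrt(76.39239)
v = 8.74 m/s


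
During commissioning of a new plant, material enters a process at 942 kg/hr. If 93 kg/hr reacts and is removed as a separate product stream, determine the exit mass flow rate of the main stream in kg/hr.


Steady-state mass balance on the main outlet: F_out = F_in - F_removed
F_out = 942 - 93
F_out = 849 kg/hr


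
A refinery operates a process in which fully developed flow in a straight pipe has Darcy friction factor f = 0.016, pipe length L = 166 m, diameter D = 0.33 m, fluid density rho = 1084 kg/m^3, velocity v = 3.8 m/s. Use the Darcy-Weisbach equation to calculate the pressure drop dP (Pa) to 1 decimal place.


dP = f * (L/D) * (rho*v^2/2)
dP = 0.016 * (166/0.33) * (1084*3.8^2/2)
L/D = 503.03030303
rho*v^2/2 = 1084*14.44/2 = 7826.48
dP = 0.016 * 503.03030303 * 7826.48
dP = 62991.3 Pa


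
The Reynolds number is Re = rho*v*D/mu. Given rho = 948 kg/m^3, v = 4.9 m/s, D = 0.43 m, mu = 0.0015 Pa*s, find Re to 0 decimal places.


Re = rho * v * D / mu
Re = 948 * 4.9 * 0.43 / 0.0015
Re = 1997.436 / 0.0015
Re = 1331624


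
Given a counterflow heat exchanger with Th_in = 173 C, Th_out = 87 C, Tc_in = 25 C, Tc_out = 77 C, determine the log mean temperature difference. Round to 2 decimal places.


dT1 = Th_in - Tc_out = 173 - 77 = 96
dT2 = Th_out - Tc_in = 87 - 25 = 62
LMTD = (dT1 - dT2) / ln(dT1/dT2)
LMTD = (96 - 62) / ln(96/62)
LMTD = 77.77 K


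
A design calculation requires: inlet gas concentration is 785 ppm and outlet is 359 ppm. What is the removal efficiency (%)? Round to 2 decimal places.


Efficiency = (G_in - G_out) / G_in * 100%
Efficiency = (785 - 359) / 785 * 100
Efficiency = 426 / 785 * 100
Efficiency = 54.27%


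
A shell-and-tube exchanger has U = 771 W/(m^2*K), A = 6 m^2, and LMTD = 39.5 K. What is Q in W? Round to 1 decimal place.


Q = U * A * LMTD
Q = 771 * 6 * 39.5
Q = 182727.0 W


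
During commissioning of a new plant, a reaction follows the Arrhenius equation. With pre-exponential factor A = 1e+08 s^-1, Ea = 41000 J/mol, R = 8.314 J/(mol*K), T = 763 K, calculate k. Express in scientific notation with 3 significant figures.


k = A * exp(-Ea/(R*T))
k = 1e+08 * exp(-41000 / (8.314 * 763))
k = 1e+08 * exp(-6.463225)
k = 1.56e+05


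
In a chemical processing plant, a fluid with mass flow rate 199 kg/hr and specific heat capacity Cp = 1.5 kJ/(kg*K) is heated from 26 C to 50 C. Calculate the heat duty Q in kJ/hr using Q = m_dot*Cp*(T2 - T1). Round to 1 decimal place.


Q = m_dot * Cp * (T2 - T1)
Q = 199 * 1.5 * (50 - 26)
Q = 199 * 1.5 * 24
Q = 7164.0 kJ/hr


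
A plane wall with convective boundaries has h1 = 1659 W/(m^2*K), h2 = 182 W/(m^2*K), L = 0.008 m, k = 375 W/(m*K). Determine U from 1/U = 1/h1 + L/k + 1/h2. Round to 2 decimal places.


1/U = 1/h1 + L/k + 1/h2
1/U = 1/1659 + 0.008/375 + 1/182
1/U = 0.0006027728 + 2.13333e-05 + 0.0054945055
1/U = 0.0061186116
U = 163.44 W/(m^2*K)


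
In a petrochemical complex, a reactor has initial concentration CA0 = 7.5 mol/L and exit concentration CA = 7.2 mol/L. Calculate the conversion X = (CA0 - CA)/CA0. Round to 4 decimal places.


X = (CA0 - CA) / CA0
X = (7.5 - 7.2) / 7.5
X = 0.3 / 7.5
X = 0.0400


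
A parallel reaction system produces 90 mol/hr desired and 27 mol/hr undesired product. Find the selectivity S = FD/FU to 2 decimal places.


S = desired product rate / undesired product rate
S = 90 / 27
S = 3.33


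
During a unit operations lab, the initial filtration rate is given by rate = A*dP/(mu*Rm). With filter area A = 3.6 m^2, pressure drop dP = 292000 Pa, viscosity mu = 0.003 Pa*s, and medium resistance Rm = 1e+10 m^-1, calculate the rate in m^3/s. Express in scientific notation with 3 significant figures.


rate = A * dP / (mu * Rm)
rate = 3.6 * 292000 / (0.003 * 1e+10)
rate = 1051200.0 / 3.000e+07
rate = 3.50e-02 m^3/s


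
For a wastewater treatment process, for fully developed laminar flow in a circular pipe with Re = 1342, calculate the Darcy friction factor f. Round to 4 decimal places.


f = 64 / Re
f = 64 / 1342
f = 0.0477


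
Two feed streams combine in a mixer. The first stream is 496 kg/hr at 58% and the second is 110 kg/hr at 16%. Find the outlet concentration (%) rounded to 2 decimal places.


Mass balance on solute: F1*x1 + F2*x2 = F3*x3
F3 = F1 + F2 = 496 + 110 = 606 kg/hr
x3 = (F1*x1 + F2*x2)/F3
x3 = (496*0.58 + 110*0.16) / 606
x3 = 50.38%


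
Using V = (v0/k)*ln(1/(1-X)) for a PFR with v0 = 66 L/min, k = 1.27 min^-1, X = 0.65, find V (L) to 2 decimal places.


V = (v0/k) * ln(1/(1-X))
V = (66/1.27) * ln(1/(1-0.65))
V = 51.968504 * ln(2.857143)
V = 51.968504 * 1.049822
V = 54.56 L


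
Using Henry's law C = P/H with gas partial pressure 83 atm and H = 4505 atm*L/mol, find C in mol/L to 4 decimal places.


C = P / H
C = 83 / 4505
C = 0.0184 mol/L


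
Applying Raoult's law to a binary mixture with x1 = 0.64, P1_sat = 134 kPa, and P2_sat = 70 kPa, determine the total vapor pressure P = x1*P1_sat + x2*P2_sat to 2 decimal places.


P = x1*P1_sat + x2*P2_sat
x2 = 1 - x1 = 1 - 0.64 = 0.36
P = 0.64*134 + 0.36*70
P = 85.76 + 25.2
P = 110.96 kPa


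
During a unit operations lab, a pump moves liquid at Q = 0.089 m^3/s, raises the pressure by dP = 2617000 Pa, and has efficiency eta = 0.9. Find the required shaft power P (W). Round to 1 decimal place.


P = Q * dP / eta
P = 0.089 * 2617000 / 0.9
P = 232913.0 / 0.9
P = 258792.2 W


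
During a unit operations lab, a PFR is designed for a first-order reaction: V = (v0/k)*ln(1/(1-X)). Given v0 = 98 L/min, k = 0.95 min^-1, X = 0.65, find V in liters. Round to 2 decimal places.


V = (v0/k) * ln(1/(1-X))
V = (98/0.95) * ln(1/(1-0.65))
V = 103.157895 * ln(2.857143)
V = 103.157895 * 1.049822
V = 108.30 L


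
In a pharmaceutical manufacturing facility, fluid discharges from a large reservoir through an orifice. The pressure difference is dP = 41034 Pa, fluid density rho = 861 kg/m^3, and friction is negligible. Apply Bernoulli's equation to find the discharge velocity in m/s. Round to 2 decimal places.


v = sqrt(2*dP/rho)
v = sqrt(2*41034/861)
v = sqrt(95.317073)
v = 9.76 m/s


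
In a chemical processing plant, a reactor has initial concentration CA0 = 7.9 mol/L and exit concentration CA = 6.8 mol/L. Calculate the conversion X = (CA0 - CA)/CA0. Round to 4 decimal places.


X = (CA0 - CA) / CA0
X = (7.9 - 6.8) / 7.9
X = 1.1 / 7.9
X = 0.1392


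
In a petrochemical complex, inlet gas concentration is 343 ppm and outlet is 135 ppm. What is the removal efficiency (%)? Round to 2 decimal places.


Efficiency = (G_in - G_out) / G_in * 100%
Efficiency = (343 - 135) / 343 * 100
Efficiency = 208 / 343 * 100
Efficiency = 60.64%


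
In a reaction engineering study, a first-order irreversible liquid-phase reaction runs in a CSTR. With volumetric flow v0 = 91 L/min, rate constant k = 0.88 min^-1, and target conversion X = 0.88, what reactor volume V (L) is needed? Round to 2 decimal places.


V = v0 * X / (k * (1 - X))
V = 91 * 0.88 / (0.88 * (1 - 0.88))
V = 80.08 / (0.88 * 0.12)
V = 80.08 / 0.1056
V = 758.33 L


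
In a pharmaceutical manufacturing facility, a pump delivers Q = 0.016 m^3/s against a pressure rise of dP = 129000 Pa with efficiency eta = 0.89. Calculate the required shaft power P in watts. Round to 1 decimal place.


P = Q * dP / eta
P = 0.016 * 129000 / 0.89
P = 2064.0 / 0.89
P = 2319.1 W


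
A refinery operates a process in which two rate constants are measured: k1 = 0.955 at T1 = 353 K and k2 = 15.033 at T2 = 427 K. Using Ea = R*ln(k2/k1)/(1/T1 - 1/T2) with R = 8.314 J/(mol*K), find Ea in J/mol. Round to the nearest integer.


Ea = R * ln(k2/k1) / (1/T1 - 1/T2)
ln(k2/k1) = ln(15.033/0.955) = 2.7562917
1/T1 - 1/T2 = 1/353 - 1/427 = 0.000490940815
Ea = 8.314 * 2.7562917 / 0.000490940815
Ea = 46677 J/mol


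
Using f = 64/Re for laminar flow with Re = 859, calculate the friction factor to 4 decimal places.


f = 64 / Re
f = 64 / 859
f = 0.0745


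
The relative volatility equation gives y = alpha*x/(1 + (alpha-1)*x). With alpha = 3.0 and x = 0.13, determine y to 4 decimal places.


y = alpha*x / (1 + (alpha-1)*x)
y = 3.0*0.13 / (1 + (3.0-1)*0.13)
y = 0.39 / (1 + 0.26)
y = 0.39 / 1.26
y = 0.3095


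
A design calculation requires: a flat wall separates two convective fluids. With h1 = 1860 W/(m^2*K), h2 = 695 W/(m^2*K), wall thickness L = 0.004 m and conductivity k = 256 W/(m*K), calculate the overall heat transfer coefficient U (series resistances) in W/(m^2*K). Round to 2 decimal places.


1/U = 1/h1 + L/k + 1/h2
1/U = 1/1860 + 0.004/256 + 1/695
1/U = 0.0005376344 + 1.5625e-05 + 0.0014388489
1/U = 0.0019921083
U = 501.98 W/(m^2*K)


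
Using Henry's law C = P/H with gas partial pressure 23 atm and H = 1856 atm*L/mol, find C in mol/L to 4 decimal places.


C = P / H
C = 23 / 1856
C = 0.0124 mol/L


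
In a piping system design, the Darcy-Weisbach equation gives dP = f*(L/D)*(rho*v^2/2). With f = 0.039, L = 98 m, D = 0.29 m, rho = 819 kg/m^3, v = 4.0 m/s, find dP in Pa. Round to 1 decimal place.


dP = f * (L/D) * (rho*v^2/2)
dP = 0.039 * (98/0.29) * (819*4.0^2/2)
L/D = 337.93103448
rho*v^2/2 = 819*16.0/2 = 6552.0
dP = 0.039 * 337.93103448 * 6552.0
dP = 86350.8 Pa


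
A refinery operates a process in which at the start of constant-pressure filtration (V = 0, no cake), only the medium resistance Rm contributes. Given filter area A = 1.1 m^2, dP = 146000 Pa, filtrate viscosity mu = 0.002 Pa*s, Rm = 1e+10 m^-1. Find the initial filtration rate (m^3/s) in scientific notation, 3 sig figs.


rate = A * dP / (mu * Rm)
rate = 1.1 * 146000 / (0.002 * 1e+10)
rate = 160600.0 / 2.000e+07
rate = 8.03e-03 m^3/s


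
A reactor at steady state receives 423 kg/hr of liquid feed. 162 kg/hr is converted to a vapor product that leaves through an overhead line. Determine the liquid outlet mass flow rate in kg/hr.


Steady-state mass balance on the main outlet: F_out = F_in - F_removed
F_out = 423 - 162
F_out = 261 kg/hr


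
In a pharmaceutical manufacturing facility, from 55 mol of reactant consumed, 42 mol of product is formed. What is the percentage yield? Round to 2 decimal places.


Yield = (moles product / moles consumed) * 100%
Yield = (42 / 55) * 100
Yield = 0.7636 * 100
Yield = 76.36%


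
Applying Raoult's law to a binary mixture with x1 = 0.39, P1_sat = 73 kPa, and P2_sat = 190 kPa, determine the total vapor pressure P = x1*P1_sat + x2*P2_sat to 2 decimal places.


P = x1*P1_sat + x2*P2_sat
x2 = 1 - x1 = 1 - 0.39 = 0.61
P = 0.39*73 + 0.61*190
P = 28.47 + 115.9
P = 144.37 kPa


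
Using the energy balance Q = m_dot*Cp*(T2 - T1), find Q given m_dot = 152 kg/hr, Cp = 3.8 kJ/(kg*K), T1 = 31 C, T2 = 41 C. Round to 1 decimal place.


Q = m_dot * Cp * (T2 - T1)
Q = 152 * 3.8 * (41 - 31)
Q = 152 * 3.8 * 10
Q = 5776.0 kJ/hr


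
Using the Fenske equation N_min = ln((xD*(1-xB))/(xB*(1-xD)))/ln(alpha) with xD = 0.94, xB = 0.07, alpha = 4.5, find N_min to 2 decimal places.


N_min = ln((xD*(1-xB))/(xB*(1-xD))) / ln(alpha)
Numerator inside ln: 0.8742 / 0.0042 = 208.142857
ln(208.142857) = 5.338225
ln(alpha) = ln(4.5) = 1.504077
N_min = 5.338225 / 1.504077 = 3.55


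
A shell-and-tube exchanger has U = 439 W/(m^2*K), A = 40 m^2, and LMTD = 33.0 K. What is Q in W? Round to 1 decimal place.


Q = U * A * LMTD
Q = 439 * 40 * 33.0
Q = 579480.0 W


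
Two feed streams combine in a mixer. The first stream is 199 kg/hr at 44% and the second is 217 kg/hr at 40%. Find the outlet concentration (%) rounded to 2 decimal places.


Mass balance on solute: F1*x1 + F2*x2 = F3*x3
F3 = F1 + F2 = 199 + 217 = 416 kg/hr
x3 = (F1*x1 + F2*x2)/F3
x3 = (199*0.44 + 217*0.4) / 416
x3 = 41.91%


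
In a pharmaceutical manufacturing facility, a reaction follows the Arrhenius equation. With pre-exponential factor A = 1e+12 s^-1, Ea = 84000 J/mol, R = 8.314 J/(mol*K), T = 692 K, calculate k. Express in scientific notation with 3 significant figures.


k = A * exp(-Ea/(R*T))
k = 1e+12 * exp(-84000 / (8.314 * 692))
k = 1e+12 * exp(-14.600347)
k = 4.56e+05


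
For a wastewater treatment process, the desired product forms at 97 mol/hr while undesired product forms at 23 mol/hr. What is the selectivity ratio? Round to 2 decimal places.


S = desired product rate / undesired product rate
S = 97 / 23
S = 4.22


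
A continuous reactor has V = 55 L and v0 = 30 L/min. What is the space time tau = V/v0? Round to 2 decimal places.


tau = V / v0
tau = 55 / 30
tau = 1.83 min


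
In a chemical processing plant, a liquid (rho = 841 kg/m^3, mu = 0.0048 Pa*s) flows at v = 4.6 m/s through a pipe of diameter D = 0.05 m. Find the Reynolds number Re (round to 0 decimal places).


Re = rho * v * D / mu
Re = 841 * 4.6 * 0.05 / 0.0048
Re = 193.43 / 0.0048
Re = 40298


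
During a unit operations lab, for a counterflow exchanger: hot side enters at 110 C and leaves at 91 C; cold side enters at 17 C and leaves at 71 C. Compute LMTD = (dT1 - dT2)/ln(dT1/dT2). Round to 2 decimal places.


dT1 = Th_in - Tc_out = 110 - 71 = 39
dT2 = Th_out - Tc_in = 91 - 17 = 74
LMTD = (dT1 - dT2) / ln(dT1/dT2)
LMTD = (39 - 74) / ln(39/74)
LMTD = 54.64 K


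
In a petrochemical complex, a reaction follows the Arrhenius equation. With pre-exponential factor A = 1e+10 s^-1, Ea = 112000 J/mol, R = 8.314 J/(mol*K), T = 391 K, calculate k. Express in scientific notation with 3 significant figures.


k = A * exp(-Ea/(R*T))
k = 1e+10 * exp(-112000 / (8.314 * 391))
k = 1e+10 * exp(-34.453333)
k = 1.09e-05


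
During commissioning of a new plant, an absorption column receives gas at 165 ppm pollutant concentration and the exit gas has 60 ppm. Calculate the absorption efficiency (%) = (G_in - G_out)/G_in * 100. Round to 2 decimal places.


Efficiency = (G_in - G_out) / G_in * 100%
Efficiency = (165 - 60) / 165 * 100
Efficiency = 105 / 165 * 100
Efficiency = 63.64%


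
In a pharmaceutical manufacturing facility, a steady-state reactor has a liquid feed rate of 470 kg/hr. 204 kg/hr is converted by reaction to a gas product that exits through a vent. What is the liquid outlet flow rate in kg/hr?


Steady-state mass balance on the main outlet: F_out = F_in - F_removed
F_out = 470 - 204
F_out = 266 kg/hr


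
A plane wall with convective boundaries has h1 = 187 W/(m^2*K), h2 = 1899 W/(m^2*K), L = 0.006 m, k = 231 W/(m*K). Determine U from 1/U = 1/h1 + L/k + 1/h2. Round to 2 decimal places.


1/U = 1/h1 + L/k + 1/h2
1/U = 1/187 + 0.006/231 + 1/1899
1/U = 0.0053475936 + 2.5974e-05 + 0.0005265929
1/U = 0.0059001605
U = 169.49 W/(m^2*K)


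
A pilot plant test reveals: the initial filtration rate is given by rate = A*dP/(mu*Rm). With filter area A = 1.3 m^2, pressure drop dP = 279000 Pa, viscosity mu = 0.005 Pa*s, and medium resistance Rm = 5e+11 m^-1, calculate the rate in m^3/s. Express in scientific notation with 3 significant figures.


rate = A * dP / (mu * Rm)
rate = 1.3 * 279000 / (0.005 * 5e+11)
rate = 362700.0 / 2.500e+09
rate = 1.45e-04 m^3/s


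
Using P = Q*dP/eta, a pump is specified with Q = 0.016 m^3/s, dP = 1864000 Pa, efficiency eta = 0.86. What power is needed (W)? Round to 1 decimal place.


P = Q * dP / eta
P = 0.016 * 1864000 / 0.86
P = 29824.0 / 0.86
P = 34679.1 W


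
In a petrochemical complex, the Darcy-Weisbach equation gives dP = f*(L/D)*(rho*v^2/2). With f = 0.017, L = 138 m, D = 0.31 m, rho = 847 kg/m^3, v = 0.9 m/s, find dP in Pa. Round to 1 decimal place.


dP = f * (L/D) * (rho*v^2/2)
dP = 0.017 * (138/0.31) * (847*0.9^2/2)
L/D = 445.16129032
rho*v^2/2 = 847*0.81/2 = 343.035
dP = 0.017 * 445.16129032 * 343.035
dP = 2596.0 Pa


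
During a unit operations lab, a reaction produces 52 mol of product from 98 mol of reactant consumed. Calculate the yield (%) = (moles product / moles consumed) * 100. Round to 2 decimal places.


Yield = (moles product / moles consumed) * 100%
Yield = (52 / 98) * 100
Yield = 0.5306 * 100
Yield = 53.06%


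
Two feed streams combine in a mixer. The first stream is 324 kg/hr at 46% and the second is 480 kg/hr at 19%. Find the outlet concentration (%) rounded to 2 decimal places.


Mass balance on solute: F1*x1 + F2*x2 = F3*x3
F3 = F1 + F2 = 324 + 480 = 804 kg/hr
x3 = (F1*x1 + F2*x2)/F3
x3 = (324*0.46 + 480*0.19) / 804
x3 = 29.88%


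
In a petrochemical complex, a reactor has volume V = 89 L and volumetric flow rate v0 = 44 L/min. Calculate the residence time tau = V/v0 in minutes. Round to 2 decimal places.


tau = V / v0
tau = 89 / 44
tau = 2.02 min


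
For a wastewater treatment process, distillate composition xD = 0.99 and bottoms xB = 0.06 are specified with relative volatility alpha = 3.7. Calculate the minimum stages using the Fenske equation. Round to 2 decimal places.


N_min = ln((xD*(1-xB))/(xB*(1-xD))) / ln(alpha)
Numerator inside ln: 0.9306 / 0.0006 = 1551.0
ln(1551.0) = 7.346655
ln(alpha) = ln(3.7) = 1.308333
N_min = 7.346655 / 1.308333 = 5.62


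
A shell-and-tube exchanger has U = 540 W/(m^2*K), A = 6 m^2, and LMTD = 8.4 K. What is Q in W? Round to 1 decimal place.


Q = U * A * LMTD
Q = 540 * 6 * 8.4
Q = 27216.0 W


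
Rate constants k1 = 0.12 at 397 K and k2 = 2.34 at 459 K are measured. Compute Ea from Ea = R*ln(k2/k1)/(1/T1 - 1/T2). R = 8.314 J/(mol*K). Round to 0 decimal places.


Ea = R * ln(k2/k1) / (1/T1 - 1/T2)
ln(k2/k1) = ln(2.34/0.12) = 2.9704145
1/T1 - 1/T2 = 1/397 - 1/459 = 0.00034024245
Ea = 8.314 * 2.9704145 / 0.00034024245
Ea = 72584 J/mol


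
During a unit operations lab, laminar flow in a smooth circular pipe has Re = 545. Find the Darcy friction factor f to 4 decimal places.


f = 64 / Re
f = 64 / 545
f = 0.1174


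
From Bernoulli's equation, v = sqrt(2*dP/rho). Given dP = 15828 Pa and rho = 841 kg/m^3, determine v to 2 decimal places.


v = sqrt(2*dP/rho)
v = sqrt(2*15828/841)
v = sqrt(37.640904)
v = 6.14 m/s


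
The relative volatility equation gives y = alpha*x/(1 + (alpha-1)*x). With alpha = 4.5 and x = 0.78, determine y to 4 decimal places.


y = alpha*x / (1 + (alpha-1)*x)
y = 4.5*0.78 / (1 + (4.5-1)*0.78)
y = 3.51 / (1 + 2.73)
y = 3.51 / 3.73
y = 0.9410


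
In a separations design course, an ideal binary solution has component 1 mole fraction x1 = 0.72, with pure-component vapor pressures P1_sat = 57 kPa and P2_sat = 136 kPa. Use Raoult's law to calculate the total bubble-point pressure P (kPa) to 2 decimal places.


P = x1*P1_sat + x2*P2_sat
x2 = 1 - x1 = 1 - 0.72 = 0.28
P = 0.72*57 + 0.28*136
P = 41.04 + 38.08
P = 79.12 kPa


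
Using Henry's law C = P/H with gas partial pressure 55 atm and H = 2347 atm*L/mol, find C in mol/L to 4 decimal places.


C = P / H
C = 55 / 2347
C = 0.0234 mol/L


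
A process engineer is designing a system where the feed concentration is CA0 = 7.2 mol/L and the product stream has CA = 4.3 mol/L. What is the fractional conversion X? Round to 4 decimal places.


X = (CA0 - CA) / CA0
X = (7.2 - 4.3) / 7.2
X = 2.9 / 7.2
X = 0.4028


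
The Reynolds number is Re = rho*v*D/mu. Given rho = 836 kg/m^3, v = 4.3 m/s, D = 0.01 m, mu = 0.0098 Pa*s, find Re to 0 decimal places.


Re = rho * v * D / mu
Re = 836 * 4.3 * 0.01 / 0.0098
Re = 35.948 / 0.0098
Re = 3668


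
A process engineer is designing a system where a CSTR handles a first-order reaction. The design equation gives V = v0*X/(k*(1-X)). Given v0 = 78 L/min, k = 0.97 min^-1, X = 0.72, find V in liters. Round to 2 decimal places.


V = v0 * X / (k * (1 - X))
V = 78 * 0.72 / (0.97 * (1 - 0.72))
V = 56.16 / (0.97 * 0.28)
V = 56.16 / 0.2716
V = 206.77 L


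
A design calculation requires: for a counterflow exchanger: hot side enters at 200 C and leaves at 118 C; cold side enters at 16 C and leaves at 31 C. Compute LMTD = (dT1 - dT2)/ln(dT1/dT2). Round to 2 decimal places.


dT1 = Th_in - Tc_out = 200 - 31 = 169
dT2 = Th_out - Tc_in = 118 - 16 = 102
LMTD = (dT1 - dT2) / ln(dT1/dT2)
LMTD = (169 - 102) / ln(169/102)
LMTD = 132.69 K


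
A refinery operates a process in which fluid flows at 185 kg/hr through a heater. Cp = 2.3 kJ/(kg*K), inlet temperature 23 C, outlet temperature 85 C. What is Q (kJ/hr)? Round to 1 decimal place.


Q = m_dot * Cp * (T2 - T1)
Q = 185 * 2.3 * (85 - 23)
Q = 185 * 2.3 * 62
Q = 26381.0 kJ/hr


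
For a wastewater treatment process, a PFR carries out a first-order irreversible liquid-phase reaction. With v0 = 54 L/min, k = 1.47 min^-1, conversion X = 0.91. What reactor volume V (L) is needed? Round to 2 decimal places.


V = (v0/k) * ln(1/(1-X))
V = (54/1.47) * ln(1/(1-0.91))
V = 36.734694 * ln(11.111111)
V = 36.734694 * 2.407946
V = 88.46 L


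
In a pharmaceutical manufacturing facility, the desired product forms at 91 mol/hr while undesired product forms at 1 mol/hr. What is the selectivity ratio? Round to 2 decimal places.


S = desired product rate / undesired product rate
S = 91 / 1
S = 91.00


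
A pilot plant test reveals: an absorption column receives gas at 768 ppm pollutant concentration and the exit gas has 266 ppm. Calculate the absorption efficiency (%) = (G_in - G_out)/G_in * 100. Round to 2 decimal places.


Efficiency = (G_in - G_out) / G_in * 100%
Efficiency = (768 - 266) / 768 * 100
Efficiency = 502 / 768 * 100
Efficiency = 65.36%


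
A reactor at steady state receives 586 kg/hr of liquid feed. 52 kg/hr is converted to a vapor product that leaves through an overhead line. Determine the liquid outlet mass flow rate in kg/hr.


Steady-state mass balance on the main outlet: F_out = F_in - F_removed
F_out = 586 - 52
F_out = 534 kg/hr


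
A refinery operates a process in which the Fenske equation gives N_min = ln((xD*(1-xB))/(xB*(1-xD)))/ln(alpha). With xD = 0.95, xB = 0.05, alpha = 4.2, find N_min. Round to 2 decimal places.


N_min = ln((xD*(1-xB))/(xB*(1-xD))) / ln(alpha)
Numerator inside ln: 0.9025 / 0.0025 = 361.0
ln(361.0) = 5.888878
ln(alpha) = ln(4.2) = 1.435085
N_min = 5.888878 / 1.435085 = 4.10


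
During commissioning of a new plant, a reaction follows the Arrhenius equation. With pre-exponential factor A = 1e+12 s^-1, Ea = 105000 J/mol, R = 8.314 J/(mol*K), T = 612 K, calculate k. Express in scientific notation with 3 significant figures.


k = A * exp(-Ea/(R*T))
k = 1e+12 * exp(-105000 / (8.314 * 612))
k = 1e+12 * exp(-20.636111)
k = 1.09e+03


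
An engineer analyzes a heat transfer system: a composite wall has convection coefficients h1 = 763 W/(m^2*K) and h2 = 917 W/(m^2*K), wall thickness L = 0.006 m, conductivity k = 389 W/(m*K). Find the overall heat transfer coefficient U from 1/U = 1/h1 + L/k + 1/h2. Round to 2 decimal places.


1/U = 1/h1 + L/k + 1/h2
1/U = 1/763 + 0.006/389 + 1/917
1/U = 0.001310616 + 1.54242e-05 + 0.0010905125
1/U = 0.0024165527
U = 413.81 W/(m^2*K)


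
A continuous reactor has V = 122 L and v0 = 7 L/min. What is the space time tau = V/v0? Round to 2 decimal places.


tau = V / v0
tau = 122 / 7
tau = 17.43 min


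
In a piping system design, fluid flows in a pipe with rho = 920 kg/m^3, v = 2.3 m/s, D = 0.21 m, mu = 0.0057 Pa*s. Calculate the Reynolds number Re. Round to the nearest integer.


Re = rho * v * D / mu
Re = 920 * 2.3 * 0.21 / 0.0057
Re = 444.36 / 0.0057
Re = 77958


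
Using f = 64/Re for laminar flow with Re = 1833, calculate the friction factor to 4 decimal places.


f = 64 / Re
f = 64 / 1833
f = 0.0349


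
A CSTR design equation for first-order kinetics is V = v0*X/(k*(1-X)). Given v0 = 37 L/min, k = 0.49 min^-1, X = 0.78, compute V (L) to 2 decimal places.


V = v0 * X / (k * (1 - X))
V = 37 * 0.78 / (0.49 * (1 - 0.78))
V = 28.86 / (0.49 * 0.22)
V = 28.86 / 0.1078
V = 267.72 L


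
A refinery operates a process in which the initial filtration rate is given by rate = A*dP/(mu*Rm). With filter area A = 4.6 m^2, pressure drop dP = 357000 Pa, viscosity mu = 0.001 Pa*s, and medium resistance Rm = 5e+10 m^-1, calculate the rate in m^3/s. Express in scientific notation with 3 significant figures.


rate = A * dP / (mu * Rm)
rate = 4.6 * 357000 / (0.001 * 5e+10)
rate = 1642200.0 / 5.000e+07
rate = 3.28e-02 m^3/s


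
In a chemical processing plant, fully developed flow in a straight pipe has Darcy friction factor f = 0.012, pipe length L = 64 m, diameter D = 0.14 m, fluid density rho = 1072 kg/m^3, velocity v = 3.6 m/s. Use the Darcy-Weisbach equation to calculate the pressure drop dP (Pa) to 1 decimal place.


dP = f * (L/D) * (rho*v^2/2)
dP = 0.012 * (64/0.14) * (1072*3.6^2/2)
L/D = 457.14285714
rho*v^2/2 = 1072*12.96/2 = 6946.56
dP = 0.012 * 457.14285714 * 6946.56
dP = 38106.8 Pa


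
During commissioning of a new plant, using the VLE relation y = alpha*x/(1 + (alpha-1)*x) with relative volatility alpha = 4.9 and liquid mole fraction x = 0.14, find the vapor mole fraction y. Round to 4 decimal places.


y = alpha*x / (1 + (alpha-1)*x)
y = 4.9*0.14 / (1 + (4.9-1)*0.14)
y = 0.686 / (1 + 0.546)
y = 0.686 / 1.546
y = 0.4437


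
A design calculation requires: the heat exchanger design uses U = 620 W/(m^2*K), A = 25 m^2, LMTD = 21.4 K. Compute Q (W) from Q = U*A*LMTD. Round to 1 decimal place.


Q = U * A * LMTD
Q = 620 * 25 * 21.4
Q = 331700.0 W


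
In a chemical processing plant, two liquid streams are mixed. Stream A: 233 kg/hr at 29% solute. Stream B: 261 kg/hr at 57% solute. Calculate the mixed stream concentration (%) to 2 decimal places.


Mass balance on solute: F1*x1 + F2*x2 = F3*x3
F3 = F1 + F2 = 233 + 261 = 494 kg/hr
x3 = (F1*x1 + F2*x2)/F3
x3 = (233*0.29 + 261*0.57) / 494
x3 = 43.79%


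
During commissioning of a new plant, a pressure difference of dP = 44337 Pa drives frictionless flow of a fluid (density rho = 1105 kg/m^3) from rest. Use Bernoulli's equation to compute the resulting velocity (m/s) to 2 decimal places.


v = sqrt(2*dP/rho)
v = sqrt(2*44337/1105)
v = sqrt(80.247964)
v = 8.96 m/s


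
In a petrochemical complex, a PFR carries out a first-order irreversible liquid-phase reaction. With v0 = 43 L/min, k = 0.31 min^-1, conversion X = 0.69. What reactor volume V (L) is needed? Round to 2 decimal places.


V = (v0/k) * ln(1/(1-X))
V = (43/0.31) * ln(1/(1-0.69))
V = 138.709677 * ln(3.225806)
V = 138.709677 * 1.171183
V = 162.45 L


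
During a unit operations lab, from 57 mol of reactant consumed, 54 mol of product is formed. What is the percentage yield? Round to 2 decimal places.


Yield = (moles product / moles consumed) * 100%
Yield = (54 / 57) * 100
Yield = 0.9474 * 100
Yield = 94.74%


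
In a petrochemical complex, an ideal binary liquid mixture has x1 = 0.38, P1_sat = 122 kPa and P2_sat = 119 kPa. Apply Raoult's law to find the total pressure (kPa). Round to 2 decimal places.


P = x1*P1_sat + x2*P2_sat
x2 = 1 - x1 = 1 - 0.38 = 0.62
P = 0.38*122 + 0.62*119
P = 46.36 + 73.78
P = 120.14 kPa


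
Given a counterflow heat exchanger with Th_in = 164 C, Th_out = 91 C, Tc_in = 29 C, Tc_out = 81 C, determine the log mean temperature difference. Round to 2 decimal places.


dT1 = Th_in - Tc_out = 164 - 81 = 83
dT2 = Th_out - Tc_in = 91 - 29 = 62
LMTD = (dT1 - dT2) / ln(dT1/dT2)
LMTD = (83 - 62) / ln(83/62)
LMTD = 71.99 K


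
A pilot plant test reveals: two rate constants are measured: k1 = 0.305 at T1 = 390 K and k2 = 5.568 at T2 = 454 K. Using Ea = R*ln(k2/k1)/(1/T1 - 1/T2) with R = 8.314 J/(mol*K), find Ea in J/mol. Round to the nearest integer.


Ea = R * ln(k2/k1) / (1/T1 - 1/T2)
ln(k2/k1) = ln(5.568/0.305) = 2.9044794
1/T1 - 1/T2 = 1/390 - 1/454 = 0.000361459392
Ea = 8.314 * 2.9044794 / 0.000361459392
Ea = 66807 J/mol


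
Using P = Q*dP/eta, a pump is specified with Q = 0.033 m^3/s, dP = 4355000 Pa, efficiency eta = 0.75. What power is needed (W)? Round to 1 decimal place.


P = Q * dP / eta
P = 0.033 * 4355000 / 0.75
P = 143715.0 / 0.75
P = 191620.0 W


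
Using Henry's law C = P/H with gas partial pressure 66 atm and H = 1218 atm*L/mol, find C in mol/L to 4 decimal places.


C = P / H
C = 66 / 1218
C = 0.0542 mol/L


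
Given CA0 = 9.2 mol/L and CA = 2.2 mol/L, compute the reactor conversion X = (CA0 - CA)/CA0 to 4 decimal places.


X = (CA0 - CA) / CA0
X = (9.2 - 2.2) / 9.2
X = 7.0 / 9.2
X = 0.7609


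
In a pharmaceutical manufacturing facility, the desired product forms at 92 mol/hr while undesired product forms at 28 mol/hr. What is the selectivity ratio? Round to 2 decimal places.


S = desired product rate / undesired product rate
S = 92 / 28
S = 3.29


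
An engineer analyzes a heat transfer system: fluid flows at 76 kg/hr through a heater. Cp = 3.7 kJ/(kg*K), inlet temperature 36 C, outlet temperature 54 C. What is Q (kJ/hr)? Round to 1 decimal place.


Q = m_dot * Cp * (T2 - T1)
Q = 76 * 3.7 * (54 - 36)
Q = 76 * 3.7 * 18
Q = 5061.6 kJ/hr


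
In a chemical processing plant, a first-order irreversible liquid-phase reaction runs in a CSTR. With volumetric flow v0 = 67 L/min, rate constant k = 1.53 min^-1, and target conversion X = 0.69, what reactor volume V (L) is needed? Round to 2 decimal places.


V = v0 * X / (k * (1 - X))
V = 67 * 0.69 / (1.53 * (1 - 0.69))
V = 46.23 / (1.53 * 0.31)
V = 46.23 / 0.4743
V = 97.47 L


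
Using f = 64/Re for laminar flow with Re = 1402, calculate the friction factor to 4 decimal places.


f = 64 / Re
f = 64 / 1402
f = 0.0456


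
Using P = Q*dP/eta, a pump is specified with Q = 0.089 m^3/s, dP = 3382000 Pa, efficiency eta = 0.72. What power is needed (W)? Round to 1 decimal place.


P = Q * dP / eta
P = 0.089 * 3382000 / 0.72
P = 300998.0 / 0.72
P = 418052.8 W


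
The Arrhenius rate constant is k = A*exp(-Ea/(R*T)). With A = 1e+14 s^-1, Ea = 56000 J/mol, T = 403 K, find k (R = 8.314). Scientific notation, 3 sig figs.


k = A * exp(-Ea/(R*T))
k = 1e+14 * exp(-56000 / (8.314 * 403))
k = 1e+14 * exp(-16.713714)
k = 5.51e+06


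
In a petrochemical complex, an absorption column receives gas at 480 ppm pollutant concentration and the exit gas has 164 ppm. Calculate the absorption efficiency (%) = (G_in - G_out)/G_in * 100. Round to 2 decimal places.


Efficiency = (G_in - G_out) / G_in * 100%
Efficiency = (480 - 164) / 480 * 100
Efficiency = 316 / 480 * 100
Efficiency = 65.83%


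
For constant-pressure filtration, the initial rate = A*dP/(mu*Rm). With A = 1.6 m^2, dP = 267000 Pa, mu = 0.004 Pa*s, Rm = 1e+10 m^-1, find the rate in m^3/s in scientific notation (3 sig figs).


rate = A * dP / (mu * Rm)
rate = 1.6 * 267000 / (0.004 * 1e+10)
rate = 427200.0 / 4.000e+07
rate = 1.07e-02 m^3/s


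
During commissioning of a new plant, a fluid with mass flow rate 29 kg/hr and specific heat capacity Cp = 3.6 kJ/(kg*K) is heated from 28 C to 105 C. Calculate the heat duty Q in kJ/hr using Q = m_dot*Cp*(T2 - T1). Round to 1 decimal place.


Q = m_dot * Cp * (T2 - T1)
Q = 29 * 3.6 * (105 - 28)
Q = 29 * 3.6 * 77
Q = 8038.8 kJ/hr
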